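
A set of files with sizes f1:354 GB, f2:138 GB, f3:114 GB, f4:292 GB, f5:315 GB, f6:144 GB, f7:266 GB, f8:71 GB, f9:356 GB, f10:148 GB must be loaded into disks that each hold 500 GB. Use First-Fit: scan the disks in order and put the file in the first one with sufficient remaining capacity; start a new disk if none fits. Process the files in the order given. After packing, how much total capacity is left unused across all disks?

Put f1 (354 GB) in disk 1; 146 GB remain.
Put f2 (138 GB) in disk 1; 8 GB remain.
Put f3 (114 GB) in disk 2; 386 GB remain.
Put f4 (292 GB) in disk 2; 94 GB remain.
Put f5 (315 GB) in disk 3; 185 GB remain.
Put f6 (144 GB) in disk 3; 41 GB remain.
Put f7 (266 GB) in disk 4; 234 GB remain.
Put f8 (71 GB) in disk 2; 23 GB remain.
Put f9 (356 GB) in disk 5; 144 GB remain.
Put f10 (148 GB) in disk 4; 86 GB remain.
5 disks × 500 GB = 2500 GB; used 2198 GB; unused 302 GB.

302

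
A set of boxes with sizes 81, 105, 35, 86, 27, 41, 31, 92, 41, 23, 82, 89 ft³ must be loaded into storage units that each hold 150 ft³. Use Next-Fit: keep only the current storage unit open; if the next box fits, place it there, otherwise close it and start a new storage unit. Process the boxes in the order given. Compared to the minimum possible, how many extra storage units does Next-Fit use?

Next-Fit: [81] [105,35] [86,27] [41,31] [92,41] [23,82] [89] → 7 storage units.
6 boxes exceed 75 ft³ (half the capacity), and no two of those can share a storage unit, so at least 6 storage units are needed.
An optimal packing achieves that bound: [105,41] [92,41] [89,35,23] [86,31,27] [82] [81] → 6 storage units.
Excess: 7 − 6 = 1.

1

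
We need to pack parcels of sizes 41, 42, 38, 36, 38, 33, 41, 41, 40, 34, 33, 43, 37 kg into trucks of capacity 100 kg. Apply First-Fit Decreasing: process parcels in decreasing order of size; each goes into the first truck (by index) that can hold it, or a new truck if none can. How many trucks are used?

6

Sorted descending: 43, 42, 41, 41, 41, 40, 38, 38, 37, 36, 34, 33, 33.
truck 1: place 43 kg, 57 kg left
truck 1: place 42 kg, 15 kg left
truck 2: place 41 kg, 59 kg left
truck 2: place 41 kg, 18 kg left
truck 3: place 41 kg, 59 kg left
truck 3: place 40 kg, 19 kg left
truck 4: place 38 kg, 62 kg left
truck 4: place 38 kg, 24 kg left
truck 5: place 37 kg, 63 kg left
truck 5: place 36 kg, 27 kg left
truck 6: place 34 kg, 66 kg left
truck 6: place 33 kg, 33 kg left
truck 6: place 33 kg, 0 kg left
Final trucks: [43,42] [41,41] [41,40] [38,38] [37,36] [34,33,33].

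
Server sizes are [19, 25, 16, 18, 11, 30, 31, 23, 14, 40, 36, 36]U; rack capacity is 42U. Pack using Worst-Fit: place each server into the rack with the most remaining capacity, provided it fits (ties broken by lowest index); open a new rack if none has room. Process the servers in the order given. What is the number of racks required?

19U → rack 1 (remaining 23U)
25U → rack 2 (remaining 17U)
16U → rack 1 (remaining 7U)
18U → rack 3 (remaining 24U)
11U → rack 3 (remaining 13U)
30U → rack 4 (remaining 12U)
31U → rack 5 (remaining 11U)
23U → rack 6 (remaining 19U)
14U → rack 6 (remaining 5U)
40U → rack 7 (remaining 2U)
36U → rack 8 (remaining 6U)
36U → rack 9 (remaining 6U)
Final racks: [19,16] [25] [18,11] [30] [31] [23,14] [40] [36] [36].

9 racks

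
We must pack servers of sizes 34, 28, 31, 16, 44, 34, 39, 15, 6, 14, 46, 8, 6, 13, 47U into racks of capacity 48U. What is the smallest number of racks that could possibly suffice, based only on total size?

Total size = 34 + 28 + 31 + 16 + 44 + 34 + 39 + 15 + 6 + 14 + 46 + 8 + 6 + 13 + 47 = 381U.
⌈381 / 48⌉ = 8.

8 racks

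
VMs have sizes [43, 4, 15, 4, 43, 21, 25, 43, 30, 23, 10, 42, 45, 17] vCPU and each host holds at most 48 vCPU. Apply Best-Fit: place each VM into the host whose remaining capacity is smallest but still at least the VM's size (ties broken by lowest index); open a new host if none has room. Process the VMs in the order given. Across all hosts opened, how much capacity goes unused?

67

host 1: place 43 vCPU, 5 vCPU left
host 1: place 4 vCPU, 1 vCPU left
host 2: place 15 vCPU, 33 vCPU left
host 2: place 4 vCPU, 29 vCPU left
host 3: place 43 vCPU, 5 vCPU left
host 2: place 21 vCPU, 8 vCPU left
host 4: place 25 vCPU, 23 vCPU left
host 5: place 43 vCPU, 5 vCPU left
host 6: place 30 vCPU, 18 vCPU left
host 4: place 23 vCPU, 0 vCPU left
host 6: place 10 vCPU, 8 vCPU left
host 7: place 42 vCPU, 6 vCPU left
host 8: place 45 vCPU, 3 vCPU left
host 9: place 17 vCPU, 31 vCPU left
9 hosts × 48 vCPU = 432 vCPU; used 365 vCPU; unused 67 vCPU.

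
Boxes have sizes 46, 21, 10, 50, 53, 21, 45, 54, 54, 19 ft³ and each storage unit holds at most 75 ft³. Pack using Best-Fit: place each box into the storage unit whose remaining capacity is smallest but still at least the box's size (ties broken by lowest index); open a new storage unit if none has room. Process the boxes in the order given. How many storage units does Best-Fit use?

Put 46 ft³ in storage unit 1; 29 ft³ remain.
Put 21 ft³ in storage unit 1; 8 ft³ remain.
Put 10 ft³ in storage unit 2; 65 ft³ remain.
Put 50 ft³ in storage unit 2; 15 ft³ remain.
Put 53 ft³ in storage unit 3; 22 ft³ remain.
Put 21 ft³ in storage unit 3; 1 ft³ remain.
Put 45 ft³ in storage unit 4; 30 ft³ remain.
Put 54 ft³ in storage unit 5; 21 ft³ remain.
Put 54 ft³ in storage unit 6; 21 ft³ remain.
Put 19 ft³ in storage unit 5; 2 ft³ remain.

6 storage units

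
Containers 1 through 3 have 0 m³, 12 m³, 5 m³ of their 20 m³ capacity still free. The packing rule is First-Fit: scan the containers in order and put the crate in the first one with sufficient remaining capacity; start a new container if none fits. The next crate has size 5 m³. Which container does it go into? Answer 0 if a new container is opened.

2

Containers with room: container 2 (12 m³), container 3 (5 m³).
The first with room is container 2.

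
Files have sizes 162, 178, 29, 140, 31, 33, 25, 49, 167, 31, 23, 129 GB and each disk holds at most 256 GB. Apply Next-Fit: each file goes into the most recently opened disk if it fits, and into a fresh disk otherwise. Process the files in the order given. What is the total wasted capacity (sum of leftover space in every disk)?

283

disk 1: place 162 GB, 94 GB left
disk 2: place 178 GB, 78 GB left
disk 2: place 29 GB, 49 GB left
disk 3: place 140 GB, 116 GB left
disk 3: place 31 GB, 85 GB left
disk 3: place 33 GB, 52 GB left
disk 3: place 25 GB, 27 GB left
disk 4: place 49 GB, 207 GB left
disk 4: place 167 GB, 40 GB left
disk 4: place 31 GB, 9 GB left
disk 5: place 23 GB, 233 GB left
disk 5: place 129 GB, 104 GB left
5 disks × 256 GB = 1280 GB; used 997 GB; unused 283 GB.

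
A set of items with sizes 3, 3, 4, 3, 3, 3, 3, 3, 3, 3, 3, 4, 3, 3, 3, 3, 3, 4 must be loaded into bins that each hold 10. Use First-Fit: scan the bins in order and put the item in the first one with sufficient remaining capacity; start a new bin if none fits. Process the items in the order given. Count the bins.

3 → bin 1 (remaining 7)
3 → bin 1 (remaining 4)
4 → bin 1 (remaining 0)
3 → bin 2 (remaining 7)
3 → bin 2 (remaining 4)
3 → bin 2 (remaining 1)
3 → bin 3 (remaining 7)
3 → bin 3 (remaining 4)
3 → bin 3 (remaining 1)
3 → bin 4 (remaining 7)
3 → bin 4 (remaining 4)
4 → bin 4 (remaining 0)
3 → bin 5 (remaining 7)
3 → bin 5 (remaining 4)
3 → bin 5 (remaining 1)
3 → bin 6 (remaining 7)
3 → bin 6 (remaining 4)
4 → bin 6 (remaining 0)
Final bins: [3,3,4] [3,3,3] [3,3,3] [3,3,4] [3,3,3] [3,3,4].

6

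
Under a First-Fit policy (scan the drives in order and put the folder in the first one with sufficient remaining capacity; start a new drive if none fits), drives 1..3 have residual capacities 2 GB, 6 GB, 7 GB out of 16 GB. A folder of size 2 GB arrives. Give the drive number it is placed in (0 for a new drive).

1

Drives with room: drive 1 (2 GB), drive 2 (6 GB), drive 3 (7 GB).
The first with room is drive 1.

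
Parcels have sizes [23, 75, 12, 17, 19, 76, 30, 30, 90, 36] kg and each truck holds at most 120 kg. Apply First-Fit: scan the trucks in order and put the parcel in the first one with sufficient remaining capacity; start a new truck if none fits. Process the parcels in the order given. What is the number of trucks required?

4

23 kg → truck 1 (remaining 97 kg)
75 kg → truck 1 (remaining 22 kg)
12 kg → truck 1 (remaining 10 kg)
17 kg → truck 2 (remaining 103 kg)
19 kg → truck 2 (remaining 84 kg)
76 kg → truck 2 (remaining 8 kg)
30 kg → truck 3 (remaining 90 kg)
30 kg → truck 3 (remaining 60 kg)
90 kg → truck 4 (remaining 30 kg)
36 kg → truck 3 (remaining 24 kg)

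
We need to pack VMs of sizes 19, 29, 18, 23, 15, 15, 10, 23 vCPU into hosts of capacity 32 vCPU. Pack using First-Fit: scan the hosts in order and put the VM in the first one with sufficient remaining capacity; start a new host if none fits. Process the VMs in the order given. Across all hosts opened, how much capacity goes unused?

40

19 vCPU → host 1 (remaining 13 vCPU)
29 vCPU → host 2 (remaining 3 vCPU)
18 vCPU → host 3 (remaining 14 vCPU)
23 vCPU → host 4 (remaining 9 vCPU)
15 vCPU → host 5 (remaining 17 vCPU)
15 vCPU → host 5 (remaining 2 vCPU)
10 vCPU → host 1 (remaining 3 vCPU)
23 vCPU → host 6 (remaining 9 vCPU)
6 hosts × 32 vCPU = 192 vCPU; used 152 vCPU; unused 40 vCPU.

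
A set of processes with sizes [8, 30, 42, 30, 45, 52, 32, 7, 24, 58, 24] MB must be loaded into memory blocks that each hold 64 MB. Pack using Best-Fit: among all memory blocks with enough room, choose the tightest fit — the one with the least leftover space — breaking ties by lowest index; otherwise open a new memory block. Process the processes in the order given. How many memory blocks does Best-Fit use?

7 memory blocks

Put 8 MB in memory block 1; 56 MB remain.
Put 30 MB in memory block 1; 26 MB remain.
Put 42 MB in memory block 2; 22 MB remain.
Put 30 MB in memory block 3; 34 MB remain.
Put 45 MB in memory block 4; 19 MB remain.
Put 52 MB in memory block 5; 12 MB remain.
Put 32 MB in memory block 3; 2 MB remain.
Put 7 MB in memory block 5; 5 MB remain.
Put 24 MB in memory block 1; 2 MB remain.
Put 58 MB in memory block 6; 6 MB remain.
Put 24 MB in memory block 7; 40 MB remain.
Final memory blocks: [8,30,24] [42] [30,32] [45] [52,7] [58] [24].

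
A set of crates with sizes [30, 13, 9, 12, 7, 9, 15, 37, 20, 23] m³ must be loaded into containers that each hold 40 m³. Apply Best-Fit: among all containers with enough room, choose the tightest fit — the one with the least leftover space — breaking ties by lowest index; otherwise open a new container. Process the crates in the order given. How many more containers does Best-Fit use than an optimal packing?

Best-Fit: [30,9] [13,12,7] [9,15] [37] [20] [23] → 6 containers.
Total size 175 m³; any packing needs at least ⌈175/40⌉ = 5 containers.
An optimal packing achieves that bound: [37] [30,9] [23,15] [20,13,7] [12,9] → 5 containers.
Excess: 6 − 5 = 1.

1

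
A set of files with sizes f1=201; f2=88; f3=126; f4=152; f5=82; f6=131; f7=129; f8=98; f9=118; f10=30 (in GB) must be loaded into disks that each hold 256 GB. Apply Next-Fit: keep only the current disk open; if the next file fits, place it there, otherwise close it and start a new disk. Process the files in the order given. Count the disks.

6 disks

Put f1 (201 GB) in disk 1; 55 GB remain.
Put f2 (88 GB) in disk 2; 168 GB remain.
Put f3 (126 GB) in disk 2; 42 GB remain.
Put f4 (152 GB) in disk 3; 104 GB remain.
Put f5 (82 GB) in disk 3; 22 GB remain.
Put f6 (131 GB) in disk 4; 125 GB remain.
Put f7 (129 GB) in disk 5; 127 GB remain.
Put f8 (98 GB) in disk 5; 29 GB remain.
Put f9 (118 GB) in disk 6; 138 GB remain.
Put f10 (30 GB) in disk 6; 108 GB remain.
Final disks: [201] [88,126] [152,82] [131] [129,98] [118,30].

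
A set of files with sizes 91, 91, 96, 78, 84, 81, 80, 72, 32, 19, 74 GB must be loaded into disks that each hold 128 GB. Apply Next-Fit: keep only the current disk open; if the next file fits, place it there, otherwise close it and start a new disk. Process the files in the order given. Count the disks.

Put 91 GB in disk 1; 37 GB remain.
Put 91 GB in disk 2; 37 GB remain.
Put 96 GB in disk 3; 32 GB remain.
Put 78 GB in disk 4; 50 GB remain.
Put 84 GB in disk 5; 44 GB remain.
Put 81 GB in disk 6; 47 GB remain.
Put 80 GB in disk 7; 48 GB remain.
Put 72 GB in disk 8; 56 GB remain.
Put 32 GB in disk 8; 24 GB remain.
Put 19 GB in disk 8; 5 GB remain.
Put 74 GB in disk 9; 54 GB remain.
Final disks: [91] [91] [96] [78] [84] [81] [80] [72,32,19] [74].

9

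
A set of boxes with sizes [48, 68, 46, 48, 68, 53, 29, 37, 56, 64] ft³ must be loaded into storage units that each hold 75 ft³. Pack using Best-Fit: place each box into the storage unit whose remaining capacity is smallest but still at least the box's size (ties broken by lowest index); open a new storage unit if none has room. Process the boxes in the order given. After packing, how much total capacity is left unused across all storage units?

158

Put 48 ft³ in storage unit 1; 27 ft³ remain.
Put 68 ft³ in storage unit 2; 7 ft³ remain.
Put 46 ft³ in storage unit 3; 29 ft³ remain.
Put 48 ft³ in storage unit 4; 27 ft³ remain.
Put 68 ft³ in storage unit 5; 7 ft³ remain.
Put 53 ft³ in storage unit 6; 22 ft³ remain.
Put 29 ft³ in storage unit 3; 0 ft³ remain.
Put 37 ft³ in storage unit 7; 38 ft³ remain.
Put 56 ft³ in storage unit 8; 19 ft³ remain.
Put 64 ft³ in storage unit 9; 11 ft³ remain.
9 storage units × 75 ft³ = 675 ft³; used 517 ft³; unused 158 ft³.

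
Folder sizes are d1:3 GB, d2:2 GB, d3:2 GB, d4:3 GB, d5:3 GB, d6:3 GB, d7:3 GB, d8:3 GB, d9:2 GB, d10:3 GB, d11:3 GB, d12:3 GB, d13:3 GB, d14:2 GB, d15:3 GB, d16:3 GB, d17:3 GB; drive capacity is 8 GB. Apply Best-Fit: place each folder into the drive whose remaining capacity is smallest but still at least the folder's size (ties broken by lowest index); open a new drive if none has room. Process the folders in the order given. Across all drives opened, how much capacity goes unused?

d1 (3 GB) → drive 1 (remaining 5 GB)
d2 (2 GB) → drive 1 (remaining 3 GB)
d3 (2 GB) → drive 1 (remaining 1 GB)
d4 (3 GB) → drive 2 (remaining 5 GB)
d5 (3 GB) → drive 2 (remaining 2 GB)
d6 (3 GB) → drive 3 (remaining 5 GB)
d7 (3 GB) → drive 3 (remaining 2 GB)
d8 (3 GB) → drive 4 (remaining 5 GB)
d9 (2 GB) → drive 2 (remaining 0 GB)
d10 (3 GB) → drive 4 (remaining 2 GB)
d11 (3 GB) → drive 5 (remaining 5 GB)
d12 (3 GB) → drive 5 (remaining 2 GB)
d13 (3 GB) → drive 6 (remaining 5 GB)
d14 (2 GB) → drive 3 (remaining 0 GB)
d15 (3 GB) → drive 6 (remaining 2 GB)
d16 (3 GB) → drive 7 (remaining 5 GB)
d17 (3 GB) → drive 7 (remaining 2 GB)
7 drives × 8 GB = 56 GB; used 47 GB; unused 9 GB.

9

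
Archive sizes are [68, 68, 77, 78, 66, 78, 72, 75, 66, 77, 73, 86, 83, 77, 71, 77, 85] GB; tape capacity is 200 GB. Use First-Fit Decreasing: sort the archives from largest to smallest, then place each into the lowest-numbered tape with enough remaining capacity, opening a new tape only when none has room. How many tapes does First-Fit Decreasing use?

Sorted descending: 86, 85, 83, 78, 78, 77, 77, 77, 77, 75, 73, 72, 71, 68, 68, 66, 66.
tape 1: place 86 GB, 114 GB left
tape 1: place 85 GB, 29 GB left
tape 2: place 83 GB, 117 GB left
tape 2: place 78 GB, 39 GB left
tape 3: place 78 GB, 122 GB left
tape 3: place 77 GB, 45 GB left
tape 4: place 77 GB, 123 GB left
tape 4: place 77 GB, 46 GB left
tape 5: place 77 GB, 123 GB left
tape 5: place 75 GB, 48 GB left
tape 6: place 73 GB, 127 GB left
tape 6: place 72 GB, 55 GB left
tape 7: place 71 GB, 129 GB left
tape 7: place 68 GB, 61 GB left
tape 8: place 68 GB, 132 GB left
tape 8: place 66 GB, 66 GB left
tape 8: place 66 GB, 0 GB left
Final tapes: [86,85] [83,78] [78,77] [77,77] [77,75] [73,72] [71,68] [68,66,66].

8 tapes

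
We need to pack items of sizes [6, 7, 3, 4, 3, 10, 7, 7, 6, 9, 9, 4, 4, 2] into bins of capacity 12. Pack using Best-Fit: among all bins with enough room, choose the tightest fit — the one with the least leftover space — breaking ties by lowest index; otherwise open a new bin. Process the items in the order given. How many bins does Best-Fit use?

6 → bin 1 (remaining 6)
7 → bin 2 (remaining 5)
3 → bin 2 (remaining 2)
4 → bin 1 (remaining 2)
3 → bin 3 (remaining 9)
10 → bin 4 (remaining 2)
7 → bin 3 (remaining 2)
7 → bin 5 (remaining 5)
6 → bin 6 (remaining 6)
9 → bin 7 (remaining 3)
9 → bin 8 (remaining 3)
4 → bin 5 (remaining 1)
4 → bin 6 (remaining 2)
2 → bin 1 (remaining 0)
Final bins: [6,4,2] [7,3] [3,7] [10] [7,4] [6,4] [9] [9].

8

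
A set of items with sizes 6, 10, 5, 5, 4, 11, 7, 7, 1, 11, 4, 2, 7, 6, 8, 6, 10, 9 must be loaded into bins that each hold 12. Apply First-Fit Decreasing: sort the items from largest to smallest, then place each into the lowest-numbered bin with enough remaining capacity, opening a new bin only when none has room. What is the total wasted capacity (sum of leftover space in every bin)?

Sorted descending: 11, 11, 10, 10, 9, 8, 7, 7, 7, 6, 6, 6, 5, 5, 4, 4, 2, 1.
bin 1: place 11, 1 left
bin 2: place 11, 1 left
bin 3: place 10, 2 left
bin 4: place 10, 2 left
bin 5: place 9, 3 left
bin 6: place 8, 4 left
bin 7: place 7, 5 left
bin 8: place 7, 5 left
bin 9: place 7, 5 left
bin 10: place 6, 6 left
bin 10: place 6, 0 left
bin 11: place 6, 6 left
bin 7: place 5, 0 left
bin 8: place 5, 0 left
bin 6: place 4, 0 left
bin 9: place 4, 1 left
bin 3: place 2, 0 left
bin 1: place 1, 0 left
11 bins × 12 = 132; used 119; unused 13.

13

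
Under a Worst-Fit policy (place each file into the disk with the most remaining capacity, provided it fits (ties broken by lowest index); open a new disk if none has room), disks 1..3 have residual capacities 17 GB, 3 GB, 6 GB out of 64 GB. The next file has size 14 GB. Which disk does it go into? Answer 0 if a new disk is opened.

Disks with room: disk 1 (17 GB).
Most room is disk 1 with 17 GB free.

1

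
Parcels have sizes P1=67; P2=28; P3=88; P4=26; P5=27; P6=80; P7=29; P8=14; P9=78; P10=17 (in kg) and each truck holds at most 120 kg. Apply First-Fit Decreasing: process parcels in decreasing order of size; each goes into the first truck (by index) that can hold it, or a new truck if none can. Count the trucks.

4

Sorted descending: 88, 80, 78, 67, 29, 28, 27, 26, 17, 14.
88 kg → truck 1 (remaining 32 kg)
80 kg → truck 2 (remaining 40 kg)
78 kg → truck 3 (remaining 42 kg)
67 kg → truck 4 (remaining 53 kg)
29 kg → truck 1 (remaining 3 kg)
28 kg → truck 2 (remaining 12 kg)
27 kg → truck 3 (remaining 15 kg)
26 kg → truck 4 (remaining 27 kg)
17 kg → truck 4 (remaining 10 kg)
14 kg → truck 3 (remaining 1 kg)
Final trucks: [88,29] [80,28] [78,27,14] [67,26,17].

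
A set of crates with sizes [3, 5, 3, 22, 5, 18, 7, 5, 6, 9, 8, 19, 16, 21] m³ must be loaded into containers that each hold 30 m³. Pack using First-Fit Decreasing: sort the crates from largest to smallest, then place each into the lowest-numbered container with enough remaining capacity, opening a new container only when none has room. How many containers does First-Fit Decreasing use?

5 containers

Sorted descending: 22, 21, 19, 18, 16, 9, 8, 7, 6, 5, 5, 5, 3, 3.
Put 22 m³ in container 1; 8 m³ remain.
Put 21 m³ in container 2; 9 m³ remain.
Put 19 m³ in container 3; 11 m³ remain.
Put 18 m³ in container 4; 12 m³ remain.
Put 16 m³ in container 5; 14 m³ remain.
Put 9 m³ in container 2; 0 m³ remain.
Put 8 m³ in container 1; 0 m³ remain.
Put 7 m³ in container 3; 4 m³ remain.
Put 6 m³ in container 4; 6 m³ remain.
Put 5 m³ in container 4; 1 m³ remain.
Put 5 m³ in container 5; 9 m³ remain.
Put 5 m³ in container 5; 4 m³ remain.
Put 3 m³ in container 3; 1 m³ remain.
Put 3 m³ in container 5; 1 m³ remain.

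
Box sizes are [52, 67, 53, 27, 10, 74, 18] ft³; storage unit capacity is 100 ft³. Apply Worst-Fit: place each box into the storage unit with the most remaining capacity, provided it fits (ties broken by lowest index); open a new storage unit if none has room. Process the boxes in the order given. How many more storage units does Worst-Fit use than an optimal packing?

0

Worst-Fit: [52,27] [67] [53,10,18] [74] → 4 storage units.
Total size 301 ft³; any packing needs at least ⌈301/100⌉ = 4 storage units.
So 4 is already optimal.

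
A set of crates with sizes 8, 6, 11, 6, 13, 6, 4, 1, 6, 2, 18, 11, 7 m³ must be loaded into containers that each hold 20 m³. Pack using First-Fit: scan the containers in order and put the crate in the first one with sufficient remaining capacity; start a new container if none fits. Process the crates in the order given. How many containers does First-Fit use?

6

8 m³ → container 1 (remaining 12 m³)
6 m³ → container 1 (remaining 6 m³)
11 m³ → container 2 (remaining 9 m³)
6 m³ → container 1 (remaining 0 m³)
13 m³ → container 3 (remaining 7 m³)
6 m³ → container 2 (remaining 3 m³)
4 m³ → container 3 (remaining 3 m³)
1 m³ → container 2 (remaining 2 m³)
6 m³ → container 4 (remaining 14 m³)
2 m³ → container 2 (remaining 0 m³)
18 m³ → container 5 (remaining 2 m³)
11 m³ → container 4 (remaining 3 m³)
7 m³ → container 6 (remaining 13 m³)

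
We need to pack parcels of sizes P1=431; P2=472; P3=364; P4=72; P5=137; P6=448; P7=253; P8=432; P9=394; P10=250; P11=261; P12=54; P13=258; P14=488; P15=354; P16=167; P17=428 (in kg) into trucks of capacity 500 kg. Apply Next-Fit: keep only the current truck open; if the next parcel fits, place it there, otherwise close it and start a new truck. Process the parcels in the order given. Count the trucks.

15 trucks

truck 1: place P1 (431 kg), 69 kg left
truck 2: place P2 (472 kg), 28 kg left
truck 3: place P3 (364 kg), 136 kg left
truck 3: place P4 (72 kg), 64 kg left
truck 4: place P5 (137 kg), 363 kg left
truck 5: place P6 (448 kg), 52 kg left
truck 6: place P7 (253 kg), 247 kg left
truck 7: place P8 (432 kg), 68 kg left
truck 8: place P9 (394 kg), 106 kg left
truck 9: place P10 (250 kg), 250 kg left
truck 10: place P11 (261 kg), 239 kg left
truck 10: place P12 (54 kg), 185 kg left
truck 11: place P13 (258 kg), 242 kg left
truck 12: place P14 (488 kg), 12 kg left
truck 13: place P15 (354 kg), 146 kg left
truck 14: place P16 (167 kg), 333 kg left
truck 15: place P17 (428 kg), 72 kg left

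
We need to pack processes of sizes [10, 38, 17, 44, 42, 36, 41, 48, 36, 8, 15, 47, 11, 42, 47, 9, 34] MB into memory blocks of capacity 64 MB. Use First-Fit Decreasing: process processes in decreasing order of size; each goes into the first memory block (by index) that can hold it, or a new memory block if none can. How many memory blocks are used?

11

Sorted descending: 48, 47, 47, 44, 42, 42, 41, 38, 36, 36, 34, 17, 15, 11, 10, 9, 8.
memory block 1: place 48 MB, 16 MB left
memory block 2: place 47 MB, 17 MB left
memory block 3: place 47 MB, 17 MB left
memory block 4: place 44 MB, 20 MB left
memory block 5: place 42 MB, 22 MB left
memory block 6: place 42 MB, 22 MB left
memory block 7: place 41 MB, 23 MB left
memory block 8: place 38 MB, 26 MB left
memory block 9: place 36 MB, 28 MB left
memory block 10: place 36 MB, 28 MB left
memory block 11: place 34 MB, 30 MB left
memory block 2: place 17 MB, 0 MB left
memory block 1: place 15 MB, 1 MB left
memory block 3: place 11 MB, 6 MB left
memory block 4: place 10 MB, 10 MB left
memory block 4: place 9 MB, 1 MB left
memory block 5: place 8 MB, 14 MB left
Final memory blocks: [48,15] [47,17] [47,11] [44,10,9] [42,8] [42] [41] [38] [36] [36] [34].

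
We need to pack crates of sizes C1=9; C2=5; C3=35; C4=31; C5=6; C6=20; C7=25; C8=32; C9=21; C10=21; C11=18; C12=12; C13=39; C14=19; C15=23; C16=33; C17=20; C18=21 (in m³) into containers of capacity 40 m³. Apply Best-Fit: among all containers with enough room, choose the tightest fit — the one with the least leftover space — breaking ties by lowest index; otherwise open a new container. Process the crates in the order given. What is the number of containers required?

12

C1 (9 m³) → container 1 (remaining 31 m³)
C2 (5 m³) → container 1 (remaining 26 m³)
C3 (35 m³) → container 2 (remaining 5 m³)
C4 (31 m³) → container 3 (remaining 9 m³)
C5 (6 m³) → container 3 (remaining 3 m³)
C6 (20 m³) → container 1 (remaining 6 m³)
C7 (25 m³) → container 4 (remaining 15 m³)
C8 (32 m³) → container 5 (remaining 8 m³)
C9 (21 m³) → container 6 (remaining 19 m³)
C10 (21 m³) → container 7 (remaining 19 m³)
C11 (18 m³) → container 6 (remaining 1 m³)
C12 (12 m³) → container 4 (remaining 3 m³)
C13 (39 m³) → container 8 (remaining 1 m³)
C14 (19 m³) → container 7 (remaining 0 m³)
C15 (23 m³) → container 9 (remaining 17 m³)
C16 (33 m³) → container 10 (remaining 7 m³)
C17 (20 m³) → container 11 (remaining 20 m³)
C18 (21 m³) → container 12 (remaining 19 m³)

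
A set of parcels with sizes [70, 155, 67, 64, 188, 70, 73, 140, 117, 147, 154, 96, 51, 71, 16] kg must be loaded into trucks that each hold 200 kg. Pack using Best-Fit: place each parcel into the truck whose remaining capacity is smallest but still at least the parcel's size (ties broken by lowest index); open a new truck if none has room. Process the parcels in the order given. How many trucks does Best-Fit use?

70 kg → truck 1 (remaining 130 kg)
155 kg → truck 2 (remaining 45 kg)
67 kg → truck 1 (remaining 63 kg)
64 kg → truck 3 (remaining 136 kg)
188 kg → truck 4 (remaining 12 kg)
70 kg → truck 3 (remaining 66 kg)
73 kg → truck 5 (remaining 127 kg)
140 kg → truck 6 (remaining 60 kg)
117 kg → truck 5 (remaining 10 kg)
147 kg → truck 7 (remaining 53 kg)
154 kg → truck 8 (remaining 46 kg)
96 kg → truck 9 (remaining 104 kg)
51 kg → truck 7 (remaining 2 kg)
71 kg → truck 9 (remaining 33 kg)
16 kg → truck 9 (remaining 17 kg)
Final trucks: [70,67] [155] [64,70] [188] [73,117] [140] [147,51] [154] [96,71,16].

9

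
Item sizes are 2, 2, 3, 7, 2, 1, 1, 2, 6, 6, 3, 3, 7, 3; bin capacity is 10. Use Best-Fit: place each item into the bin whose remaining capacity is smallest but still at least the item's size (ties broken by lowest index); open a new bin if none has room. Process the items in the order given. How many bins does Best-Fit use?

bin 1: place 2, 8 left
bin 1: place 2, 6 left
bin 1: place 3, 3 left
bin 2: place 7, 3 left
bin 1: place 2, 1 left
bin 1: place 1, 0 left
bin 2: place 1, 2 left
bin 2: place 2, 0 left
bin 3: place 6, 4 left
bin 4: place 6, 4 left
bin 3: place 3, 1 left
bin 4: place 3, 1 left
bin 5: place 7, 3 left
bin 5: place 3, 0 left
Final bins: [2,2,3,2,1] [7,1,2] [6,3] [6,3] [7,3].

5 bins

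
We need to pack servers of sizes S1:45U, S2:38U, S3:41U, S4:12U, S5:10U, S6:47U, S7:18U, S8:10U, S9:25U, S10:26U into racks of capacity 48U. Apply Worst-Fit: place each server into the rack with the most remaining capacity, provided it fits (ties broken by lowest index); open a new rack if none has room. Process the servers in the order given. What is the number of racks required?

S1 (45U) → rack 1 (remaining 3U)
S2 (38U) → rack 2 (remaining 10U)
S3 (41U) → rack 3 (remaining 7U)
S4 (12U) → rack 4 (remaining 36U)
S5 (10U) → rack 4 (remaining 26U)
S6 (47U) → rack 5 (remaining 1U)
S7 (18U) → rack 4 (remaining 8U)
S8 (10U) → rack 2 (remaining 0U)
S9 (25U) → rack 6 (remaining 23U)
S10 (26U) → rack 7 (remaining 22U)
Final racks: [45] [38,10] [41] [12,10,18] [47] [25] [26].

7 racks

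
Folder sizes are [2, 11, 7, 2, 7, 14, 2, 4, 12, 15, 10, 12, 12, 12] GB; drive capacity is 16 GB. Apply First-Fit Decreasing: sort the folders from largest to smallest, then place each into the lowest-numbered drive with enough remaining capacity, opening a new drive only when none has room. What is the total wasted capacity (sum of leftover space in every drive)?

Sorted descending: 15, 14, 12, 12, 12, 12, 11, 10, 7, 7, 4, 2, 2, 2.
Put 15 GB in drive 1; 1 GB remain.
Put 14 GB in drive 2; 2 GB remain.
Put 12 GB in drive 3; 4 GB remain.
Put 12 GB in drive 4; 4 GB remain.
Put 12 GB in drive 5; 4 GB remain.
Put 12 GB in drive 6; 4 GB remain.
Put 11 GB in drive 7; 5 GB remain.
Put 10 GB in drive 8; 6 GB remain.
Put 7 GB in drive 9; 9 GB remain.
Put 7 GB in drive 9; 2 GB remain.
Put 4 GB in drive 3; 0 GB remain.
Put 2 GB in drive 2; 0 GB remain.
Put 2 GB in drive 4; 2 GB remain.
Put 2 GB in drive 4; 0 GB remain.
9 drives × 16 GB = 144 GB; used 122 GB; unused 22 GB.

22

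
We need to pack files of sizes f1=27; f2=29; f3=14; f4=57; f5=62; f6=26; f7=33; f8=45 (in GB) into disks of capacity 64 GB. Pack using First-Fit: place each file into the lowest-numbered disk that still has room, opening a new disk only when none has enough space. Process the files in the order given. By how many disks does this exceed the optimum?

1

First-Fit: [27,29] [14,26] [57] [62] [33] [45] → 6 disks.
Total size 293 GB; any packing needs at least ⌈293/64⌉ = 5 disks.
An optimal packing achieves that bound: [62] [57] [45,14] [33,29] [27,26] → 5 disks.
Excess: 6 − 5 = 1.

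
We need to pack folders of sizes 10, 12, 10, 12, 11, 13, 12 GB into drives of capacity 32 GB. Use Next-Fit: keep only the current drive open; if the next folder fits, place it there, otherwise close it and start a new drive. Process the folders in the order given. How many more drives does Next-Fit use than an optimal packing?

Next-Fit: [10,12,10] [12,11] [13,12] → 3 drives.
Total size 80 GB; any packing needs at least ⌈80/32⌉ = 3 drives.
So 3 is already optimal.

0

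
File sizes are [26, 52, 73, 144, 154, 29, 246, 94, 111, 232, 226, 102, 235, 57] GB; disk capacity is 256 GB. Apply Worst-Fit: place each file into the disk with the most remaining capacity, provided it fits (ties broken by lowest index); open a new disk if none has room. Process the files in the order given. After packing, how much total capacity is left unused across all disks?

267

Put 26 GB in disk 1; 230 GB remain.
Put 52 GB in disk 1; 178 GB remain.
Put 73 GB in disk 1; 105 GB remain.
Put 144 GB in disk 2; 112 GB remain.
Put 154 GB in disk 3; 102 GB remain.
Put 29 GB in disk 2; 83 GB remain.
Put 246 GB in disk 4; 10 GB remain.
Put 94 GB in disk 1; 11 GB remain.
Put 111 GB in disk 5; 145 GB remain.
Put 232 GB in disk 6; 24 GB remain.
Put 226 GB in disk 7; 30 GB remain.
Put 102 GB in disk 5; 43 GB remain.
Put 235 GB in disk 8; 21 GB remain.
Put 57 GB in disk 3; 45 GB remain.
8 disks × 256 GB = 2048 GB; used 1781 GB; unused 267 GB.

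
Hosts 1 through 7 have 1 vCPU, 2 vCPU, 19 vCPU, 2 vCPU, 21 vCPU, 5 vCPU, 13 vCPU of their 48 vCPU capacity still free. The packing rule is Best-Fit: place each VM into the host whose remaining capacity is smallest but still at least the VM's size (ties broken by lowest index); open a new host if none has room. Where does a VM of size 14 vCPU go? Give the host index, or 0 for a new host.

3

Hosts with room: host 3 (19 vCPU), host 5 (21 vCPU).
Tightest fit is host 3 with 19 vCPU free.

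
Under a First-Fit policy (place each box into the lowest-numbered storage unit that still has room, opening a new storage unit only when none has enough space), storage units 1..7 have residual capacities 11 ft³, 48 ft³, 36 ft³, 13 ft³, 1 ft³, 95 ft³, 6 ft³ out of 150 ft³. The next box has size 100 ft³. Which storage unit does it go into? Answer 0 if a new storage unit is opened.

0

No storage unit has ≥ 100 ft³ free, so a new storage unit is opened.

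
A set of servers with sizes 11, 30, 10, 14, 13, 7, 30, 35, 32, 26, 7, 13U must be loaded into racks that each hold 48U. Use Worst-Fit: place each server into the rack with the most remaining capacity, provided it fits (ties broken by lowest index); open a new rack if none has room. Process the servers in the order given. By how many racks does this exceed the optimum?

1

Worst-Fit: [11,30] [10,14,13,7] [30,13] [35] [32] [26,7] → 6 racks.
Total size 228U; any packing needs at least ⌈228/48⌉ = 5 racks.
An optimal packing achieves that bound: [35,13] [32,14] [30,13] [30,11,7] [26,10,7] → 5 racks.
Excess: 6 − 5 = 1.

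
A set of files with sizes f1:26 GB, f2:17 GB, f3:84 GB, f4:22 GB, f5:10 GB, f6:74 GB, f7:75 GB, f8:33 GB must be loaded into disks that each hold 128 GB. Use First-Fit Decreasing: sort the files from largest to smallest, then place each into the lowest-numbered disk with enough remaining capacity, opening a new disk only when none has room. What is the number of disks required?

Sorted descending: 84, 75, 74, 33, 26, 22, 17, 10.
84 GB → disk 1 (remaining 44 GB)
75 GB → disk 2 (remaining 53 GB)
74 GB → disk 3 (remaining 54 GB)
33 GB → disk 1 (remaining 11 GB)
26 GB → disk 2 (remaining 27 GB)
22 GB → disk 2 (remaining 5 GB)
17 GB → disk 3 (remaining 37 GB)
10 GB → disk 1 (remaining 1 GB)
Final disks: [84,33,10] [75,26,22] [74,17].

3 disks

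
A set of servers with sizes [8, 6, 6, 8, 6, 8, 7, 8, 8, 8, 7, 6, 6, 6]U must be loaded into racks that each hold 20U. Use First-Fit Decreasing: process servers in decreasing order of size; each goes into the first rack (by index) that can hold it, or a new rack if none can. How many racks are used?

6 racks

Sorted descending: 8, 8, 8, 8, 8, 8, 7, 7, 6, 6, 6, 6, 6, 6.
8U → rack 1 (remaining 12U)
8U → rack 1 (remaining 4U)
8U → rack 2 (remaining 12U)
8U → rack 2 (remaining 4U)
8U → rack 3 (remaining 12U)
8U → rack 3 (remaining 4U)
7U → rack 4 (remaining 13U)
7U → rack 4 (remaining 6U)
6U → rack 4 (remaining 0U)
6U → rack 5 (remaining 14U)
6U → rack 5 (remaining 8U)
6U → rack 5 (remaining 2U)
6U → rack 6 (remaining 14U)
6U → rack 6 (remaining 8U)
Final racks: [8,8] [8,8] [8,8] [7,7,6] [6,6,6] [6,6].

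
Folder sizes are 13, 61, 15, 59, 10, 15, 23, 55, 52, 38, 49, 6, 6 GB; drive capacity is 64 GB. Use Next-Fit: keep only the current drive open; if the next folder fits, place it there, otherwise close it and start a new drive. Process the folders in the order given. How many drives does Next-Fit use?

9

drive 1: place 13 GB, 51 GB left
drive 2: place 61 GB, 3 GB left
drive 3: place 15 GB, 49 GB left
drive 4: place 59 GB, 5 GB left
drive 5: place 10 GB, 54 GB left
drive 5: place 15 GB, 39 GB left
drive 5: place 23 GB, 16 GB left
drive 6: place 55 GB, 9 GB left
drive 7: place 52 GB, 12 GB left
drive 8: place 38 GB, 26 GB left
drive 9: place 49 GB, 15 GB left
drive 9: place 6 GB, 9 GB left
drive 9: place 6 GB, 3 GB left
Final drives: [13] [61] [15] [59] [10,15,23] [55] [52] [38] [49,6,6].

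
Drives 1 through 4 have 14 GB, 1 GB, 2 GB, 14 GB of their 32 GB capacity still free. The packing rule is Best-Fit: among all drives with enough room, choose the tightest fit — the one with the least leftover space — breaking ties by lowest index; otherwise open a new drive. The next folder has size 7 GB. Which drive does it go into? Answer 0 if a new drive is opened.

1

Drives with room: drive 1 (14 GB), drive 4 (14 GB).
Tightest fit is drive 1 with 14 GB free.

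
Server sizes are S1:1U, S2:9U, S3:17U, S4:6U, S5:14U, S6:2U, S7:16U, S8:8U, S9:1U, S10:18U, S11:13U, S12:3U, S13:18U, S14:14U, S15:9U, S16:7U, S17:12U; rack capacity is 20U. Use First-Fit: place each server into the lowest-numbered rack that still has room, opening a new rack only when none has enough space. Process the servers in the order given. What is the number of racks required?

rack 1: place S1 (1U), 19U left
rack 1: place S2 (9U), 10U left
rack 2: place S3 (17U), 3U left
rack 1: place S4 (6U), 4U left
rack 3: place S5 (14U), 6U left
rack 1: place S6 (2U), 2U left
rack 4: place S7 (16U), 4U left
rack 5: place S8 (8U), 12U left
rack 1: place S9 (1U), 1U left
rack 6: place S10 (18U), 2U left
rack 7: place S11 (13U), 7U left
rack 2: place S12 (3U), 0U left
rack 8: place S13 (18U), 2U left
rack 9: place S14 (14U), 6U left
rack 5: place S15 (9U), 3U left
rack 7: place S16 (7U), 0U left
rack 10: place S17 (12U), 8U left

10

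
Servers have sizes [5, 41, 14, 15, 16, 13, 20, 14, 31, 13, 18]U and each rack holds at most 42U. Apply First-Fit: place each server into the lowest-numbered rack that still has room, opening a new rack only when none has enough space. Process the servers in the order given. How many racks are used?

rack 1: place 5U, 37U left
rack 2: place 41U, 1U left
rack 1: place 14U, 23U left
rack 1: place 15U, 8U left
rack 3: place 16U, 26U left
rack 3: place 13U, 13U left
rack 4: place 20U, 22U left
rack 4: place 14U, 8U left
rack 5: place 31U, 11U left
rack 3: place 13U, 0U left
rack 6: place 18U, 24U left

6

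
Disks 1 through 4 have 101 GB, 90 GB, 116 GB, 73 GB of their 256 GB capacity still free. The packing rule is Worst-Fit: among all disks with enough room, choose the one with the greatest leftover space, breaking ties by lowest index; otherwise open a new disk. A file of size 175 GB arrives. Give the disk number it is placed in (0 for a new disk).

0

No disk has ≥ 175 GB free, so a new disk is opened.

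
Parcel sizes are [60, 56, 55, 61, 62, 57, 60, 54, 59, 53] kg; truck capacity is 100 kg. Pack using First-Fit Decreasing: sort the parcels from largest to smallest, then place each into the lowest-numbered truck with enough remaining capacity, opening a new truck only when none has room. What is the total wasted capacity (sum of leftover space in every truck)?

423

Sorted descending: 62, 61, 60, 60, 59, 57, 56, 55, 54, 53.
Put 62 kg in truck 1; 38 kg remain.
Put 61 kg in truck 2; 39 kg remain.
Put 60 kg in truck 3; 40 kg remain.
Put 60 kg in truck 4; 40 kg remain.
Put 59 kg in truck 5; 41 kg remain.
Put 57 kg in truck 6; 43 kg remain.
Put 56 kg in truck 7; 44 kg remain.
Put 55 kg in truck 8; 45 kg remain.
Put 54 kg in truck 9; 46 kg remain.
Put 53 kg in truck 10; 47 kg remain.
10 trucks × 100 kg = 1000 kg; used 577 kg; unused 423 kg.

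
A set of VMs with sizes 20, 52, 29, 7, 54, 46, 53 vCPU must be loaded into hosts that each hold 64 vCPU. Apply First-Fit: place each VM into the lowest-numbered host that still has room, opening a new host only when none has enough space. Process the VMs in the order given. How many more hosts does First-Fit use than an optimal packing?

0

First-Fit: [20,29,7] [52] [54] [46] [53] → 5 hosts.
Total size 261 vCPU; any packing needs at least ⌈261/64⌉ = 5 hosts.
So 5 is already optimal.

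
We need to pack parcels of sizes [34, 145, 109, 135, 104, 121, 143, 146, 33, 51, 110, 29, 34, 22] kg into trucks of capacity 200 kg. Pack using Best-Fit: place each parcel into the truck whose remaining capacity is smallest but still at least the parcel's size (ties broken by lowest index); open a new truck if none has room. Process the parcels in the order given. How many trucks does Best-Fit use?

34 kg → truck 1 (remaining 166 kg)
145 kg → truck 1 (remaining 21 kg)
109 kg → truck 2 (remaining 91 kg)
135 kg → truck 3 (remaining 65 kg)
104 kg → truck 4 (remaining 96 kg)
121 kg → truck 5 (remaining 79 kg)
143 kg → truck 6 (remaining 57 kg)
146 kg → truck 7 (remaining 54 kg)
33 kg → truck 7 (remaining 21 kg)
51 kg → truck 6 (remaining 6 kg)
110 kg → truck 8 (remaining 90 kg)
29 kg → truck 3 (remaining 36 kg)
34 kg → truck 3 (remaining 2 kg)
22 kg → truck 5 (remaining 57 kg)
Final trucks: [34,145] [109] [135,29,34] [104] [121,22] [143,51] [146,33] [110].

8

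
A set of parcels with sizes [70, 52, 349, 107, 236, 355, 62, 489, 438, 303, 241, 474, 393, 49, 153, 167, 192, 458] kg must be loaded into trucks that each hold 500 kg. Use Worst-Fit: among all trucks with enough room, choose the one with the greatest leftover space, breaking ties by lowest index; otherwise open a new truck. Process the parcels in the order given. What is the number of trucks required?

70 kg → truck 1 (remaining 430 kg)
52 kg → truck 1 (remaining 378 kg)
349 kg → truck 1 (remaining 29 kg)
107 kg → truck 2 (remaining 393 kg)
236 kg → truck 2 (remaining 157 kg)
355 kg → truck 3 (remaining 145 kg)
62 kg → truck 2 (remaining 95 kg)
489 kg → truck 4 (remaining 11 kg)
438 kg → truck 5 (remaining 62 kg)
303 kg → truck 6 (remaining 197 kg)
241 kg → truck 7 (remaining 259 kg)
474 kg → truck 8 (remaining 26 kg)
393 kg → truck 9 (remaining 107 kg)
49 kg → truck 7 (remaining 210 kg)
153 kg → truck 7 (remaining 57 kg)
167 kg → truck 6 (remaining 30 kg)
192 kg → truck 10 (remaining 308 kg)
458 kg → truck 11 (remaining 42 kg)

11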